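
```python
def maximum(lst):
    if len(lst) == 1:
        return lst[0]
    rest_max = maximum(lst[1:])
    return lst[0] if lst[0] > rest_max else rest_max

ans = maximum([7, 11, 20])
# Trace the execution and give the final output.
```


maximum([7, 11, 20])
= compare 7 with maximum([11, 20])
= compare 11 with maximum([20])
Base: maximum([20]) = 20
compare 11 with 20: max = 20
compare 7 with 20: max = 20
= 20


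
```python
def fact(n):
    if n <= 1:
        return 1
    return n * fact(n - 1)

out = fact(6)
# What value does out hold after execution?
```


fact(6)
= 6 * fact(5)
= 6 * 5 * fact(4)
= 6 * 5 * 4 * fact(3)
= 6 * 5 * 4 * 3 * fact(2)
= 6 * 5 * 4 * 3 * 2 * fact(1)
= 6 * 5 * 4 * 3 * 2 * 1
= 720


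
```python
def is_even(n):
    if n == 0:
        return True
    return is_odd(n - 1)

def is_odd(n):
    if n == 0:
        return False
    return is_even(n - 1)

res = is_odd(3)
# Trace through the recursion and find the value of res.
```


is_odd(3)
= is_even(2)
= is_odd(1)
= is_even(0)
n == 0: return True
= True


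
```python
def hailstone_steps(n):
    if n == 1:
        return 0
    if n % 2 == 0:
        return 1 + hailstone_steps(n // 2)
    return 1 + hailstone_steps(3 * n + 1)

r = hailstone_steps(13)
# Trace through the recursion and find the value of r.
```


hailstone_steps(13)
13 is odd -> 3*13+1 = 40 -> hailstone_steps(40)
40 is even -> hailstone_steps(20)
20 is even -> hailstone_steps(10)
10 is even -> hailstone_steps(5)
5 is odd -> 3*5+1 = 16 -> hailstone_steps(16)
16 is even -> hailstone_steps(8)
8 is even -> hailstone_steps(4)
4 is even -> hailstone_steps(2)
2 is even -> hailstone_steps(1)
Reached 1 after 9 steps
= 9


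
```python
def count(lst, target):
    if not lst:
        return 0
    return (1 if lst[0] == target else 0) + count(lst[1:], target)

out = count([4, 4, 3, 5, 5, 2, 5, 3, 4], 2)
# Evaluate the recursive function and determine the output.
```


count([4, 4, 3, 5, 5, 2, 5, 3, 4], 2)
lst[0]=4 != 2: 0 + count([4, 3, 5, 5, 2, 5, 3, 4], 2)
lst[0]=4 != 2: 0 + count([3, 5, 5, 2, 5, 3, 4], 2)
lst[0]=3 != 2: 0 + count([5, 5, 2, 5, 3, 4], 2)
lst[0]=5 != 2: 0 + count([5, 2, 5, 3, 4], 2)
lst[0]=5 != 2: 0 + count([2, 5, 3, 4], 2)
lst[0]=2 == 2: 1 + count([5, 3, 4], 2)
lst[0]=5 != 2: 0 + count([3, 4], 2)
lst[0]=3 != 2: 0 + count([4], 2)
lst[0]=4 != 2: 0 + count([], 2)
= 1


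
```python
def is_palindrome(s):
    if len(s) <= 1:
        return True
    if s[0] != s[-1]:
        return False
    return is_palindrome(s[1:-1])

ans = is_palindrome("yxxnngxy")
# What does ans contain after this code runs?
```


is_palindrome("yxxnngxy")
"yxxnngxy": s[0]='y' == s[-1]='y' -> is_palindrome("xxnngx")
"xxnngx": s[0]='x' == s[-1]='x' -> is_palindrome("xnng")
"xnng": s[0]='x' != s[-1]='g' -> False
= False


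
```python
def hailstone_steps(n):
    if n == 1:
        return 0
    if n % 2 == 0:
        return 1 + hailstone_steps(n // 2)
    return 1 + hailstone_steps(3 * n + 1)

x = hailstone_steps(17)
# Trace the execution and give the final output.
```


hailstone_steps(17)
17 is odd -> 3*17+1 = 52 -> hailstone_steps(52)
52 is even -> hailstone_steps(26)
26 is even -> hailstone_steps(13)
13 is odd -> 3*13+1 = 40 -> hailstone_steps(40)
40 is even -> hailstone_steps(20)
20 is even -> hailstone_steps(10)
10 is even -> hailstone_steps(5)
5 is odd -> 3*5+1 = 16 -> hailstone_steps(16)
16 is even -> hailstone_steps(8)
8 is even -> hailstone_steps(4)
4 is even -> hailstone_steps(2)
2 is even -> hailstone_steps(1)
Reached 1 after 12 steps
= 12


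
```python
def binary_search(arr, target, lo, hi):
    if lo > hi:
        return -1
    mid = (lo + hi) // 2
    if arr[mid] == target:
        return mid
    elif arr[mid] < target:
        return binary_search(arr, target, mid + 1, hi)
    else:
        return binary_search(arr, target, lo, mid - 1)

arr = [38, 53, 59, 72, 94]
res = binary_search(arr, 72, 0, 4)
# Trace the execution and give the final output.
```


binary_search(arr, 72, 0, 4)
lo=0, hi=4, mid=2, arr[mid]=59
59 < 72, search right half
lo=3, hi=4, mid=3, arr[mid]=72
arr[3] == 72, found at index 3
= 3


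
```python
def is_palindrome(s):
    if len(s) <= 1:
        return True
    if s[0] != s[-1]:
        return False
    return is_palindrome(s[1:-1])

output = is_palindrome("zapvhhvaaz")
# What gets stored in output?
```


is_palindrome("zapvhhvaaz")
"zapvhhvaaz": s[0]='z' == s[-1]='z' -> is_palindrome("apvhhvaa")
"apvhhvaa": s[0]='a' == s[-1]='a' -> is_palindrome("pvhhva")
"pvhhva": s[0]='p' != s[-1]='a' -> False
= False


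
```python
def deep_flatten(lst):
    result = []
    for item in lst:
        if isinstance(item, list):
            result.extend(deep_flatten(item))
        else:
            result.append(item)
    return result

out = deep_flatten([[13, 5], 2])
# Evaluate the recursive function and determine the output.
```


deep_flatten([[13, 5], 2])
Processing each element:
  [13, 5] is a list -> deep_flatten recursively -> [13, 5]
  2 is not a list -> append 2
= [13, 5, 2]


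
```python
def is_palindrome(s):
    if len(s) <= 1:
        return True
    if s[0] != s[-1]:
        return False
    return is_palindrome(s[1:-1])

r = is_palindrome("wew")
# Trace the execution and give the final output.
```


is_palindrome("wew")
"wew": s[0]='w' == s[-1]='w' -> is_palindrome("e")
"e": len <= 1 -> True
= True


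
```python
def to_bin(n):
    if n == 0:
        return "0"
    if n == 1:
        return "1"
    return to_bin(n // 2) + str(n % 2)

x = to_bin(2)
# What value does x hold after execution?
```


to_bin(2)
= to_bin(1) + "0"
= "1" + "0"
= "10"


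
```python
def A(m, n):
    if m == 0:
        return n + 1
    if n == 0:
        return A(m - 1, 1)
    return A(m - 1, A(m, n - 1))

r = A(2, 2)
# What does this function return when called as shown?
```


A(2, 2)
= A(1, A(2, 1))
First compute A(2, 1) = 5
= A(1, 5)
= 7


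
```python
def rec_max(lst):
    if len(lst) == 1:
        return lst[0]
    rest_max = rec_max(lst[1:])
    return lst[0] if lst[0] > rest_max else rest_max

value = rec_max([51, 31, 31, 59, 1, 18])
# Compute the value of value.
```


rec_max([51, 31, 31, 59, 1, 18])
= compare 51 with rec_max([31, 31, 59, 1, 18])
= compare 31 with rec_max([31, 59, 1, 18])
= compare 31 with rec_max([59, 1, 18])
= compare 59 with rec_max([1, 18])
= compare 1 with rec_max([18])
Base: rec_max([18]) = 18
compare 1 with 18: max = 18
compare 59 with 18: max = 59
compare 31 with 59: max = 59
compare 31 with 59: max = 59
compare 51 with 59: max = 59
= 59


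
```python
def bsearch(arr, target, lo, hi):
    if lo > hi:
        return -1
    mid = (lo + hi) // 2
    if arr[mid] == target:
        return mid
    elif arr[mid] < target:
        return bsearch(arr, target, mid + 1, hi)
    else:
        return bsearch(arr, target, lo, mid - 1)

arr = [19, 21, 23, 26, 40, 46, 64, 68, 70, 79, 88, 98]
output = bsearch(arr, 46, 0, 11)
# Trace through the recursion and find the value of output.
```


bsearch(arr, 46, 0, 11)
lo=0, hi=11, mid=5, arr[mid]=46
arr[5] == 46, found at index 5
= 5


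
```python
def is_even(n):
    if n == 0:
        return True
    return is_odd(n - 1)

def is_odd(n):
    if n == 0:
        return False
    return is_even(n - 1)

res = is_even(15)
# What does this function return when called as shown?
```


is_even(15)
= is_odd(14)
= is_even(13)
= is_odd(12)
= is_even(11)
= is_odd(10)
= is_even(9)
= is_odd(8)
= is_even(7)
= is_odd(6)
= is_even(5)
= is_odd(4)
= is_even(3)
= is_odd(2)
= is_even(1)
= is_odd(0)
n == 0: return False
= False


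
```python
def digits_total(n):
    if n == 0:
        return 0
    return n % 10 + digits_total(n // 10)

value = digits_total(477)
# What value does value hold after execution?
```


digits_total(477)
= 7 + digits_total(47)
= 7 + 7 + digits_total(4)
= 7 + 7 + 4 + digits_total(0)
= 7 + 7 + 4 + 0
= 18


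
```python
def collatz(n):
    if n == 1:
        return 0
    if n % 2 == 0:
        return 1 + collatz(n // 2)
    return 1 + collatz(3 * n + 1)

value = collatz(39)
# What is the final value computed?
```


collatz(39)
39 is odd -> 3*39+1 = 118 -> collatz(118)
118 is even -> collatz(59)
59 is odd -> 3*59+1 = 178 -> collatz(178)
178 is even -> collatz(89)
89 is odd -> 3*89+1 = 268 -> collatz(268)
268 is even -> collatz(134)
134 is even -> collatz(67)
67 is odd -> 3*67+1 = 202 -> collatz(202)
202 is even -> collatz(101)
101 is odd -> 3*101+1 = 304 -> collatz(304)
304 is even -> collatz(152)
152 is even -> collatz(76)
76 is even -> collatz(38)
38 is even -> collatz(19)
19 is odd -> 3*19+1 = 58 -> collatz(58)
58 is even -> collatz(29)
29 is odd -> 3*29+1 = 88 -> collatz(88)
88 is even -> collatz(44)
44 is even -> collatz(22)
22 is even -> collatz(11)
11 is odd -> 3*11+1 = 34 -> collatz(34)
34 is even -> collatz(17)
17 is odd -> 3*17+1 = 52 -> collatz(52)
52 is even -> collatz(26)
26 is even -> collatz(13)
13 is odd -> 3*13+1 = 40 -> collatz(40)
40 is even -> collatz(20)
20 is even -> collatz(10)
10 is even -> collatz(5)
5 is odd -> 3*5+1 = 16 -> collatz(16)
16 is even -> collatz(8)
8 is even -> collatz(4)
4 is even -> collatz(2)
2 is even -> collatz(1)
Reached 1 after 34 steps
= 34


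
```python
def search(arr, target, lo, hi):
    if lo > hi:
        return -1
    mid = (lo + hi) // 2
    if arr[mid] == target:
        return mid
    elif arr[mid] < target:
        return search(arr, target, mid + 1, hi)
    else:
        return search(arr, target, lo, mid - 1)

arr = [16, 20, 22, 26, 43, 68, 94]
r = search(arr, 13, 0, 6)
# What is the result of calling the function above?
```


search(arr, 13, 0, 6)
lo=0, hi=6, mid=3, arr[mid]=26
26 > 13, search left half
lo=0, hi=2, mid=1, arr[mid]=20
20 > 13, search left half
lo=0, hi=0, mid=0, arr[mid]=16
16 > 13, search left half
lo > hi, target not found, return -1
= -1


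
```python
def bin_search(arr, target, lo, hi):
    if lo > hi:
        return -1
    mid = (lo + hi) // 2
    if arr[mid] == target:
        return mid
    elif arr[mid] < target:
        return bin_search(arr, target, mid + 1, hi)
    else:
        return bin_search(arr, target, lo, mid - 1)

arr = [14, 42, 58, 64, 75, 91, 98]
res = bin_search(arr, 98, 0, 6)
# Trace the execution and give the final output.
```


bin_search(arr, 98, 0, 6)
lo=0, hi=6, mid=3, arr[mid]=64
64 < 98, search right half
lo=4, hi=6, mid=5, arr[mid]=91
91 < 98, search right half
lo=6, hi=6, mid=6, arr[mid]=98
arr[6] == 98, found at index 6
= 6


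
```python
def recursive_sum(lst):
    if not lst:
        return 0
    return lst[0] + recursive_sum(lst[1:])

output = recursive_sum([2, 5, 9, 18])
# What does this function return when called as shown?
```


recursive_sum([2, 5, 9, 18])
= 2 + recursive_sum([5, 9, 18])
= 2 + 5 + recursive_sum([9, 18])
= 2 + 5 + 9 + recursive_sum([18])
= 2 + 5 + 9 + 18 + recursive_sum([])
= 2 + 5 + 9 + 18 + 0
= 34


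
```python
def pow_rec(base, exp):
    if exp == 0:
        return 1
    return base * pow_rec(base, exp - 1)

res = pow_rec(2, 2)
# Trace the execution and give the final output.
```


pow_rec(2, 2)
= 2 * pow_rec(2, 1)
= 2 * 2 * pow_rec(2, 0)
= 2 * 2 * 1
= 4


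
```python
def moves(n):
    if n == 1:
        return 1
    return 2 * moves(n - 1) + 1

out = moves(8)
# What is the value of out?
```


moves(8)
= 2 * moves(7) + 1
= 2 * (2 * moves(6) + 1) + 1
= 2 * (2 * (2 * moves(5) + 1) + 1) + 1
= 2 * (2 * (2 * (2 * moves(4) + 1) + 1) + 1) + 1
= 2 * (2 * (2 * (2 * (2 * moves(3) + 1) + 1) + 1) + 1) + 1
= 2 * (2 * (2 * (2 * (2 * (2 * moves(2) + 1) + 1) + 1) + 1) + 1) + 1
= 2 * (2 * (2 * (2 * (2 * (2 * (2 * moves(1) + 1) + 1) + 1) + 1) + 1) + 1) + 1
Now compute bottom-up:
moves(1) = 1
moves(2) = 2 * 1 + 1 = 3
moves(3) = 2 * 3 + 1 = 7
moves(4) = 2 * 7 + 1 = 15
moves(5) = 2 * 15 + 1 = 31
moves(6) = 2 * 31 + 1 = 63
moves(7) = 2 * 63 + 1 = 127
moves(8) = 2 * 127 + 1 = 255
= 255


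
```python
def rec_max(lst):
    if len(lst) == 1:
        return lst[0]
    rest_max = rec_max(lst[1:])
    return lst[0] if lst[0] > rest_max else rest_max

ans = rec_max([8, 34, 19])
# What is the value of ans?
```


rec_max([8, 34, 19])
= compare 8 with rec_max([34, 19])
= compare 34 with rec_max([19])
Base: rec_max([19]) = 19
compare 34 with 19: max = 34
compare 8 with 34: max = 34
= 34


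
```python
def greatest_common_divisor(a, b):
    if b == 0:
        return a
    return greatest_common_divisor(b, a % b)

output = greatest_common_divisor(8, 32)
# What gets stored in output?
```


greatest_common_divisor(8, 32)
= greatest_common_divisor(32, 8 % 32) = greatest_common_divisor(32, 8)
= greatest_common_divisor(8, 32 % 8) = greatest_common_divisor(8, 0)
b == 0, return a = 8


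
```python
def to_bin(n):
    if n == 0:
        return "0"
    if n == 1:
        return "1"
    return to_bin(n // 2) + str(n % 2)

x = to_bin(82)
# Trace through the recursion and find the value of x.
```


to_bin(82)
= to_bin(41) + "0"
= to_bin(20) + "1" + "0"
= to_bin(10) + "0" + "1" + "0"
= to_bin(5) + "0" + "0" + "1" + "0"
= to_bin(2) + "1" + "0" + "0" + "1" + "0"
= to_bin(1) + "0" + "1" + "0" + "0" + "1" + "0"
= "1" + "0" + "1" + "0" + "0" + "1" + "0"
= "1010010"


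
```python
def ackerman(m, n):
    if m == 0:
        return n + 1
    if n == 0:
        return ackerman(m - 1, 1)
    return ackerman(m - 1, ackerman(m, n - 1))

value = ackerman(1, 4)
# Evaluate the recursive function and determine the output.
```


ackerman(1, 4)
= ackerman(0, ackerman(1, 3))
First compute ackerman(1, 3) = 5
= ackerman(0, 5)
= 6


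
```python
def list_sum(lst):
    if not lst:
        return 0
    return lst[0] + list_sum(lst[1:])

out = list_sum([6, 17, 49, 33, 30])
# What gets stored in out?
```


list_sum([6, 17, 49, 33, 30])
= 6 + list_sum([17, 49, 33, 30])
= 6 + 17 + list_sum([49, 33, 30])
= 6 + 17 + 49 + list_sum([33, 30])
= 6 + 17 + 49 + 33 + list_sum([30])
= 6 + 17 + 49 + 33 + 30 + list_sum([])
= 6 + 17 + 49 + 33 + 30 + 0
= 135


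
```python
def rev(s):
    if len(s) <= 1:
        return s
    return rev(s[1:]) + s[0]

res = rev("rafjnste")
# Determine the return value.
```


rev("rafjnste")
= rev("afjnste") + "r"
= rev("fjnste") + "a" + "r"
= rev("jnste") + "f" + "a" + "r"
= rev("nste") + "j" + "f" + "a" + "r"
= rev("ste") + "n" + "j" + "f" + "a" + "r"
= rev("te") + "s" + "n" + "j" + "f" + "a" + "r"
= rev("e") + "t" + "s" + "n" + "j" + "f" + "a" + "r"
= "e" + "t" + "s" + "n" + "j" + "f" + "a" + "r"
= "etsnjfar"


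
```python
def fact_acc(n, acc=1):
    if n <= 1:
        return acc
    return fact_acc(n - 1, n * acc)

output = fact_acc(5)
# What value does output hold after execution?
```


fact_acc(5, 1)
= fact_acc(4, 5 * 1) = fact_acc(4, 5)
= fact_acc(3, 4 * 5) = fact_acc(3, 20)
= fact_acc(2, 3 * 20) = fact_acc(2, 60)
= fact_acc(1, 2 * 60) = fact_acc(1, 120)
n <= 1, return acc = 120


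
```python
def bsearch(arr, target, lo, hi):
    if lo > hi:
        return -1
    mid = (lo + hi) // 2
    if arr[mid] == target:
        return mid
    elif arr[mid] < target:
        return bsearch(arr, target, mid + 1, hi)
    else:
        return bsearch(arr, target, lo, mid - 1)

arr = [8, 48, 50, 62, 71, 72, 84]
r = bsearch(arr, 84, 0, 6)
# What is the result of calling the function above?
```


bsearch(arr, 84, 0, 6)
lo=0, hi=6, mid=3, arr[mid]=62
62 < 84, search right half
lo=4, hi=6, mid=5, arr[mid]=72
72 < 84, search right half
lo=6, hi=6, mid=6, arr[mid]=84
arr[6] == 84, found at index 6
= 6


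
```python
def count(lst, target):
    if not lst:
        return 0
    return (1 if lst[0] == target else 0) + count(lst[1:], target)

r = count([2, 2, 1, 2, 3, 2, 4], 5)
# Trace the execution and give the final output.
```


count([2, 2, 1, 2, 3, 2, 4], 5)
lst[0]=2 != 5: 0 + count([2, 1, 2, 3, 2, 4], 5)
lst[0]=2 != 5: 0 + count([1, 2, 3, 2, 4], 5)
lst[0]=1 != 5: 0 + count([2, 3, 2, 4], 5)
lst[0]=2 != 5: 0 + count([3, 2, 4], 5)
lst[0]=3 != 5: 0 + count([2, 4], 5)
lst[0]=2 != 5: 0 + count([4], 5)
lst[0]=4 != 5: 0 + count([], 5)
= 0


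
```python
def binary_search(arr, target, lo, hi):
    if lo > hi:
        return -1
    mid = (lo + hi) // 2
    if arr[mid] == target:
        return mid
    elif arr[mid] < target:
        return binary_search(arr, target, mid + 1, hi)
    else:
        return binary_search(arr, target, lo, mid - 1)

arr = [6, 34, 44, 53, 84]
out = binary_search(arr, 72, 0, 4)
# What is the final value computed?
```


binary_search(arr, 72, 0, 4)
lo=0, hi=4, mid=2, arr[mid]=44
44 < 72, search right half
lo=3, hi=4, mid=3, arr[mid]=53
53 < 72, search right half
lo=4, hi=4, mid=4, arr[mid]=84
84 > 72, search left half
lo > hi, target not found, return -1
= -1


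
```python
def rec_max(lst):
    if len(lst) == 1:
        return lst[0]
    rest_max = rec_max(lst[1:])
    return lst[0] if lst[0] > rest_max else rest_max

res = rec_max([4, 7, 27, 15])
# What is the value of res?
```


rec_max([4, 7, 27, 15])
= compare 4 with rec_max([7, 27, 15])
= compare 7 with rec_max([27, 15])
= compare 27 with rec_max([15])
Base: rec_max([15]) = 15
compare 27 with 15: max = 27
compare 7 with 27: max = 27
compare 4 with 27: max = 27
= 27


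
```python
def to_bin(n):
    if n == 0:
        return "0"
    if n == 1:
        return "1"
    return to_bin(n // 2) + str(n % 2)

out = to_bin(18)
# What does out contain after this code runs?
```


to_bin(18)
= to_bin(9) + "0"
= to_bin(4) + "1" + "0"
= to_bin(2) + "0" + "1" + "0"
= to_bin(1) + "0" + "0" + "1" + "0"
= "1" + "0" + "0" + "1" + "0"
= "10010"


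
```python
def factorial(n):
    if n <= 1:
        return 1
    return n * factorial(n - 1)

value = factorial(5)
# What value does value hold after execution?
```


factorial(5)
= 5 * factorial(4)
= 5 * 4 * factorial(3)
= 5 * 4 * 3 * factorial(2)
= 5 * 4 * 3 * 2 * factorial(1)
= 5 * 4 * 3 * 2 * 1
= 120


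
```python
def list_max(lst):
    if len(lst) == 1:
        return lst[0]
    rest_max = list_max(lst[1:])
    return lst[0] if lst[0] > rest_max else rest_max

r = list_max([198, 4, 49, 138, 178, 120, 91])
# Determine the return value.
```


list_max([198, 4, 49, 138, 178, 120, 91])
= compare 198 with list_max([4, 49, 138, 178, 120, 91])
= compare 4 with list_max([49, 138, 178, 120, 91])
= compare 49 with list_max([138, 178, 120, 91])
= compare 138 with list_max([178, 120, 91])
= compare 178 with list_max([120, 91])
= compare 120 with list_max([91])
Base: list_max([91]) = 91
compare 120 with 91: max = 120
compare 178 with 120: max = 178
compare 138 with 178: max = 178
compare 49 with 178: max = 178
compare 4 with 178: max = 178
compare 198 with 178: max = 198
= 198


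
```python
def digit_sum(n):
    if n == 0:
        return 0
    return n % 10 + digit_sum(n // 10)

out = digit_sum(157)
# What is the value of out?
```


digit_sum(157)
= 7 + digit_sum(15)
= 7 + 5 + digit_sum(1)
= 7 + 5 + 1 + digit_sum(0)
= 7 + 5 + 1 + 0
= 13


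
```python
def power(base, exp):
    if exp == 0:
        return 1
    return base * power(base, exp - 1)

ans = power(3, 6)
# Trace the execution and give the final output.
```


power(3, 6)
= 3 * power(3, 5)
= 3 * 3 * power(3, 4)
= 3 * 3 * 3 * power(3, 3)
= 3 * 3 * 3 * 3 * power(3, 2)
= 3 * 3 * 3 * 3 * 3 * power(3, 1)
= 3 * 3 * 3 * 3 * 3 * 3 * power(3, 0)
= 3 * 3 * 3 * 3 * 3 * 3 * 1
= 729


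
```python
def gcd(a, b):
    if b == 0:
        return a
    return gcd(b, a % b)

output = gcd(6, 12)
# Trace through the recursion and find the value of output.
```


gcd(6, 12)
= gcd(12, 6 % 12) = gcd(12, 6)
= gcd(6, 12 % 6) = gcd(6, 0)
b == 0, return a = 6


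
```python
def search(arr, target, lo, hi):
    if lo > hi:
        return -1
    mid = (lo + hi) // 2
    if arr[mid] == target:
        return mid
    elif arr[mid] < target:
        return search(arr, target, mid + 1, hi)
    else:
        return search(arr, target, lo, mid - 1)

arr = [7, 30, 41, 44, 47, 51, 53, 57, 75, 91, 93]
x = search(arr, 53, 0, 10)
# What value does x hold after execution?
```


search(arr, 53, 0, 10)
lo=0, hi=10, mid=5, arr[mid]=51
51 < 53, search right half
lo=6, hi=10, mid=8, arr[mid]=75
75 > 53, search left half
lo=6, hi=7, mid=6, arr[mid]=53
arr[6] == 53, found at index 6
= 6


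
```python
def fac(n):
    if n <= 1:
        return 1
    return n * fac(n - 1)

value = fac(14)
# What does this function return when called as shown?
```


fac(14)
= 14 * fac(13)
= 14 * 13 * fac(12)
= 14 * 13 * 12 * fac(11)
= 14 * 13 * 12 * 11 * fac(10)
= 14 * 13 * 12 * 11 * 10 * fac(9)
= 14 * 13 * 12 * 11 * 10 * 9 * fac(8)
= 14 * 13 * 12 * 11 * 10 * 9 * 8 * fac(7)
= 14 * 13 * 12 * 11 * 10 * 9 * 8 * 7 * fac(6)
= 14 * 13 * 12 * 11 * 10 * 9 * 8 * 7 * 6 * fac(5)
= 14 * 13 * 12 * 11 * 10 * 9 * 8 * 7 * 6 * 5 * fac(4)
= 14 * 13 * 12 * 11 * 10 * 9 * 8 * 7 * 6 * 5 * 4 * fac(3)
= 14 * 13 * 12 * 11 * 10 * 9 * 8 * 7 * 6 * 5 * 4 * 3 * fac(2)
= 14 * 13 * 12 * 11 * 10 * 9 * 8 * 7 * 6 * 5 * 4 * 3 * 2 * fac(1)
= 14 * 13 * 12 * 11 * 10 * 9 * 8 * 7 * 6 * 5 * 4 * 3 * 2 * 1
= 87178291200


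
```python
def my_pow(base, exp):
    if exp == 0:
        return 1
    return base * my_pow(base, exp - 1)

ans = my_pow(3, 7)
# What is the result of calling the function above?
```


my_pow(3, 7)
= 3 * my_pow(3, 6)
= 3 * 3 * my_pow(3, 5)
= 3 * 3 * 3 * my_pow(3, 4)
= 3 * 3 * 3 * 3 * my_pow(3, 3)
= 3 * 3 * 3 * 3 * 3 * my_pow(3, 2)
= 3 * 3 * 3 * 3 * 3 * 3 * my_pow(3, 1)
= 3 * 3 * 3 * 3 * 3 * 3 * 3 * my_pow(3, 0)
= 3 * 3 * 3 * 3 * 3 * 3 * 3 * 1
= 2187


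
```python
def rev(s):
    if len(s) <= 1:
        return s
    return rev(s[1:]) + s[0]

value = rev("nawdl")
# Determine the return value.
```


rev("nawdl")
= rev("awdl") + "n"
= rev("wdl") + "a" + "n"
= rev("dl") + "w" + "a" + "n"
= rev("l") + "d" + "w" + "a" + "n"
= "l" + "d" + "w" + "a" + "n"
= "ldwan"


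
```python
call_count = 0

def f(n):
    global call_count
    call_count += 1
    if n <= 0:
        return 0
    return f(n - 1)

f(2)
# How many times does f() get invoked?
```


f(2) calls f(1) calls ... calls f(0)
Total calls: 2 + 1 (for base case) = 3


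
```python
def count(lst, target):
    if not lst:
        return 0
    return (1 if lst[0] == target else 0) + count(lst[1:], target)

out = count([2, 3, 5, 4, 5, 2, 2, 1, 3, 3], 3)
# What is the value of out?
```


count([2, 3, 5, 4, 5, 2, 2, 1, 3, 3], 3)
lst[0]=2 != 3: 0 + count([3, 5, 4, 5, 2, 2, 1, 3, 3], 3)
lst[0]=3 == 3: 1 + count([5, 4, 5, 2, 2, 1, 3, 3], 3)
lst[0]=5 != 3: 0 + count([4, 5, 2, 2, 1, 3, 3], 3)
lst[0]=4 != 3: 0 + count([5, 2, 2, 1, 3, 3], 3)
lst[0]=5 != 3: 0 + count([2, 2, 1, 3, 3], 3)
lst[0]=2 != 3: 0 + count([2, 1, 3, 3], 3)
lst[0]=2 != 3: 0 + count([1, 3, 3], 3)
lst[0]=1 != 3: 0 + count([3, 3], 3)
lst[0]=3 == 3: 1 + count([3], 3)
lst[0]=3 == 3: 1 + count([], 3)
= 3


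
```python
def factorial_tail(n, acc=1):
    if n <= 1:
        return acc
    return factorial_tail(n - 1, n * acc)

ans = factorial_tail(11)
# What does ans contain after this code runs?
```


factorial_tail(11, 1)
= factorial_tail(10, 11 * 1) = factorial_tail(10, 11)
= factorial_tail(9, 10 * 11) = factorial_tail(9, 110)
= factorial_tail(8, 9 * 110) = factorial_tail(8, 990)
= factorial_tail(7, 8 * 990) = factorial_tail(7, 7920)
= factorial_tail(6, 7 * 7920) = factorial_tail(6, 55440)
= factorial_tail(5, 6 * 55440) = factorial_tail(5, 332640)
= factorial_tail(4, 5 * 332640) = factorial_tail(4, 1663200)
= factorial_tail(3, 4 * 1663200) = factorial_tail(3, 6652800)
= factorial_tail(2, 3 * 6652800) = factorial_tail(2, 19958400)
= factorial_tail(1, 2 * 19958400) = factorial_tail(1, 39916800)
n <= 1, return acc = 39916800


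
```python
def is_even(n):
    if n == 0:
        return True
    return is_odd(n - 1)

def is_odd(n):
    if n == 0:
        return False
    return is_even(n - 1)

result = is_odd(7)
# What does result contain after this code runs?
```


is_odd(7)
= is_even(6)
= is_odd(5)
= is_even(4)
= is_odd(3)
= is_even(2)
= is_odd(1)
= is_even(0)
n == 0: return True
= True


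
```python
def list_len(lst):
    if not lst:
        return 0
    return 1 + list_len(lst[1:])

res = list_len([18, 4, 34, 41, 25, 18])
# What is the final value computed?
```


list_len([18, 4, 34, 41, 25, 18])
= 1 + list_len([4, 34, 41, 25, 18])
= 1 + 1 + list_len([34, 41, 25, 18])
= 1 + 1 + 1 + list_len([41, 25, 18])
= 1 + 1 + 1 + 1 + list_len([25, 18])
= 1 + 1 + 1 + 1 + 1 + list_len([18])
= 1 + 1 + 1 + 1 + 1 + 1 + list_len([])
= 1 + 1 + 1 + 1 + 1 + 1 + 0
= 6


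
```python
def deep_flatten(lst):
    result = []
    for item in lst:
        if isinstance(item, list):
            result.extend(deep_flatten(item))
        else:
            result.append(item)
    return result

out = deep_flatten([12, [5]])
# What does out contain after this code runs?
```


deep_flatten([12, [5]])
Processing each element:
  12 is not a list -> append 12
  [5] is a list -> deep_flatten recursively -> [5]
= [12, 5]


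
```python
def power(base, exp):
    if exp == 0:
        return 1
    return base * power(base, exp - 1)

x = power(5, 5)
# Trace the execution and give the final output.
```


power(5, 5)
= 5 * power(5, 4)
= 5 * 5 * power(5, 3)
= 5 * 5 * 5 * power(5, 2)
= 5 * 5 * 5 * 5 * power(5, 1)
= 5 * 5 * 5 * 5 * 5 * power(5, 0)
= 5 * 5 * 5 * 5 * 5 * 1
= 3125


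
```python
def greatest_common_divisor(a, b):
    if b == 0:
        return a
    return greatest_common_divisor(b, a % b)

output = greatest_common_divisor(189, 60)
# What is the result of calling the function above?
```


greatest_common_divisor(189, 60)
= greatest_common_divisor(60, 189 % 60) = greatest_common_divisor(60, 9)
= greatest_common_divisor(9, 60 % 9) = greatest_common_divisor(9, 6)
= greatest_common_divisor(6, 9 % 6) = greatest_common_divisor(6, 3)
= greatest_common_divisor(3, 6 % 3) = greatest_common_divisor(3, 0)
b == 0, return a = 3


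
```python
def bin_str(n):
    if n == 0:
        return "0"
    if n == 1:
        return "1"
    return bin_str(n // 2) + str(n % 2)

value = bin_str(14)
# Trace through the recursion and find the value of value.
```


bin_str(14)
= bin_str(7) + "0"
= bin_str(3) + "1" + "0"
= bin_str(1) + "1" + "1" + "0"
= "1" + "1" + "1" + "0"
= "1110"


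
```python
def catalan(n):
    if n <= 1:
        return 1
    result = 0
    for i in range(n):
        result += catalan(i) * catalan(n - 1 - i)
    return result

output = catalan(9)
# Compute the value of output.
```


catalan(9)
= sum of catalan(i) * catalan(9-1-i) for i in 0..8
First compute sub-values bottom-up:
  catalan(0) = 1, catalan(1) = 1
  catalan(2) = 1*1 + 1*1 = 2
  catalan(3) = 1*2 + 1*1 + 2*1 = 5
  catalan(4) = 1*5 + 1*2 + 2*1 + 5*1 = 14
  catalan(5) = 1*14 + 1*5 + 2*2 + 5*1 + 14*1 = 42
  catalan(6) = 1*42 + 1*14 + 2*5 + 5*2 + 14*1 + 42*1 = 132
  catalan(7) = 1*132 + 1*42 + 2*14 + 5*5 + 14*2 + 42*1 + 132*1 = 429
  catalan(8) = 1*429 + 1*132 + 2*42 + 5*14 + 14*5 + 42*2 + 132*1 + 429*1 = 1430
Now catalan(9):
  catalan(0)*catalan(8) = 1*1430 = 1430
  catalan(1)*catalan(7) = 1*429 = 429
  catalan(2)*catalan(6) = 2*132 = 264
  catalan(3)*catalan(5) = 5*42 = 210
  catalan(4)*catalan(4) = 14*14 = 196
  catalan(5)*catalan(3) = 42*5 = 210
  catalan(6)*catalan(2) = 132*2 = 264
  catalan(7)*catalan(1) = 429*1 = 429
  catalan(8)*catalan(0) = 1430*1 = 1430
= 1430 + 429 + 264 + 210 + 196 + 210 + 264 + 429 + 1430
= 4862


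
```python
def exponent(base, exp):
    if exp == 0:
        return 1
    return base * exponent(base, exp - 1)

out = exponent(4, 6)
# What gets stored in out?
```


exponent(4, 6)
= 4 * exponent(4, 5)
= 4 * 4 * exponent(4, 4)
= 4 * 4 * 4 * exponent(4, 3)
= 4 * 4 * 4 * 4 * exponent(4, 2)
= 4 * 4 * 4 * 4 * 4 * exponent(4, 1)
= 4 * 4 * 4 * 4 * 4 * 4 * exponent(4, 0)
= 4 * 4 * 4 * 4 * 4 * 4 * 1
= 4096


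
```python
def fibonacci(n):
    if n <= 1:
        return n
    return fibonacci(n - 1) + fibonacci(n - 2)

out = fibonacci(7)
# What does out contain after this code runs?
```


fibonacci(7)
= fibonacci(6) + fibonacci(5)
= (fibonacci(5) + fibonacci(4)) + fibonacci(5)
Computing bottom-up: fibonacci(0)=0, fibonacci(1)=1, fibonacci(2)=1, fibonacci(3)=2, fibonacci(4)=3, fibonacci(5)=5, fibonacci(6)=8, fibonacci(7)=13
= 13


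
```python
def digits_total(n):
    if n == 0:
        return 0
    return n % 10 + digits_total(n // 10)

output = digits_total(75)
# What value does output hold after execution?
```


digits_total(75)
= 5 + digits_total(7)
= 5 + 7 + digits_total(0)
= 5 + 7 + 0
= 12


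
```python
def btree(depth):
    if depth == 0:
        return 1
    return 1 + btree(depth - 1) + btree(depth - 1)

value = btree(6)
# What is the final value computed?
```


btree(6)
= 1 + btree(5) + btree(5)
= 1 + 2 * btree(5)
btree(k) = 2^(k+1) - 1
btree(0) = 1
btree(1) = 3
btree(2) = 7
btree(3) = 15
btree(4) = 31
btree(6) = 2^7 - 1 = 127


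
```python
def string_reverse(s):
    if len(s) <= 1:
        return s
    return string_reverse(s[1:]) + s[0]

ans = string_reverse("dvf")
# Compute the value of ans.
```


string_reverse("dvf")
= string_reverse("vf") + "d"
= string_reverse("f") + "v" + "d"
= "f" + "v" + "d"
= "fvd"


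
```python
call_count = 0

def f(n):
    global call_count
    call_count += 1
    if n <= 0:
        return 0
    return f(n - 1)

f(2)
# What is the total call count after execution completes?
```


f(2) calls f(1) calls ... calls f(0)
Total calls: 2 + 1 (for base case) = 3


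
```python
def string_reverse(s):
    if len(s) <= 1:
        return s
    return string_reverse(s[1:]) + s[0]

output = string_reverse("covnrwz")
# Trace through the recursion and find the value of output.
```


string_reverse("covnrwz")
= string_reverse("ovnrwz") + "c"
= string_reverse("vnrwz") + "o" + "c"
= string_reverse("nrwz") + "v" + "o" + "c"
= string_reverse("rwz") + "n" + "v" + "o" + "c"
= string_reverse("wz") + "r" + "n" + "v" + "o" + "c"
= string_reverse("z") + "w" + "r" + "n" + "v" + "o" + "c"
= "z" + "w" + "r" + "n" + "v" + "o" + "c"
= "zwrnvoc"


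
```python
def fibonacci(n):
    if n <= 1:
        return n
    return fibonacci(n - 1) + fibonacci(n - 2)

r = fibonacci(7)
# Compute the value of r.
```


fibonacci(7)
= fibonacci(6) + fibonacci(5)
= (fibonacci(5) + fibonacci(4)) + fibonacci(5)
Computing bottom-up: fibonacci(0)=0, fibonacci(1)=1, fibonacci(2)=1, fibonacci(3)=2, fibonacci(4)=3, fibonacci(5)=5, fibonacci(6)=8, fibonacci(7)=13
= 13


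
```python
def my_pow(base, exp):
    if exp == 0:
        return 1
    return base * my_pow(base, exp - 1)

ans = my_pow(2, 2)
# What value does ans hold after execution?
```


my_pow(2, 2)
= 2 * my_pow(2, 1)
= 2 * 2 * my_pow(2, 0)
= 2 * 2 * 1
= 4


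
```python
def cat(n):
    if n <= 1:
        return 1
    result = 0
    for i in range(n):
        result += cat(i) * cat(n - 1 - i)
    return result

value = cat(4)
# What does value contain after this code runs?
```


cat(4)
= sum of cat(i) * cat(4-1-i) for i in 0..3
First compute sub-values bottom-up:
  cat(0) = 1, cat(1) = 1
  cat(2) = 1*1 + 1*1 = 2
  cat(3) = 1*2 + 1*1 + 2*1 = 5
Now cat(4):
  cat(0)*cat(3) = 1*5 = 5
  cat(1)*cat(2) = 1*2 = 2
  cat(2)*cat(1) = 2*1 = 2
  cat(3)*cat(0) = 5*1 = 5
= 5 + 2 + 2 + 5
= 14


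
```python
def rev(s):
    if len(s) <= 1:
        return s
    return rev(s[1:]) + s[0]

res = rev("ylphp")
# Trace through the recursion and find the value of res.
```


rev("ylphp")
= rev("lphp") + "y"
= rev("php") + "l" + "y"
= rev("hp") + "p" + "l" + "y"
= rev("p") + "h" + "p" + "l" + "y"
= "p" + "h" + "p" + "l" + "y"
= "phply"


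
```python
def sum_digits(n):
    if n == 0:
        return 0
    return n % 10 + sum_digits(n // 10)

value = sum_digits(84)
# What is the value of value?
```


sum_digits(84)
= 4 + sum_digits(8)
= 4 + 8 + sum_digits(0)
= 4 + 8 + 0
= 12


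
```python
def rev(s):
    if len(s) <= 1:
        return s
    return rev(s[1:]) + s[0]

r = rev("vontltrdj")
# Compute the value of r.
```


rev("vontltrdj")
= rev("ontltrdj") + "v"
= rev("ntltrdj") + "o" + "v"
= rev("tltrdj") + "n" + "o" + "v"
= rev("ltrdj") + "t" + "n" + "o" + "v"
= rev("trdj") + "l" + "t" + "n" + "o" + "v"
= rev("rdj") + "t" + "l" + "t" + "n" + "o" + "v"
= rev("dj") + "r" + "t" + "l" + "t" + "n" + "o" + "v"
= rev("j") + "d" + "r" + "t" + "l" + "t" + "n" + "o" + "v"
= "j" + "d" + "r" + "t" + "l" + "t" + "n" + "o" + "v"
= "jdrtltnov"


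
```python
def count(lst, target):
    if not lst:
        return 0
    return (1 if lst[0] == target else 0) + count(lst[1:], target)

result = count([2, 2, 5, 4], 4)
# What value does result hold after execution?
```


count([2, 2, 5, 4], 4)
lst[0]=2 != 4: 0 + count([2, 5, 4], 4)
lst[0]=2 != 4: 0 + count([5, 4], 4)
lst[0]=5 != 4: 0 + count([4], 4)
lst[0]=4 == 4: 1 + count([], 4)
= 1


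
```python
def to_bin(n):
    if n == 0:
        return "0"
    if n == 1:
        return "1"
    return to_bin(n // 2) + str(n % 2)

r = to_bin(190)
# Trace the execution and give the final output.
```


to_bin(190)
= to_bin(95) + "0"
= to_bin(47) + "1" + "0"
= to_bin(23) + "1" + "1" + "0"
= to_bin(11) + "1" + "1" + "1" + "0"
= to_bin(5) + "1" + "1" + "1" + "1" + "0"
= to_bin(2) + "1" + "1" + "1" + "1" + "1" + "0"
= to_bin(1) + "0" + "1" + "1" + "1" + "1" + "1" + "0"
= "1" + "0" + "1" + "1" + "1" + "1" + "1" + "0"
= "10111110"


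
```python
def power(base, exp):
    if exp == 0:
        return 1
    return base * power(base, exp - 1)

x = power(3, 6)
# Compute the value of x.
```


power(3, 6)
= 3 * power(3, 5)
= 3 * 3 * power(3, 4)
= 3 * 3 * 3 * power(3, 3)
= 3 * 3 * 3 * 3 * power(3, 2)
= 3 * 3 * 3 * 3 * 3 * power(3, 1)
= 3 * 3 * 3 * 3 * 3 * 3 * power(3, 0)
= 3 * 3 * 3 * 3 * 3 * 3 * 1
= 729


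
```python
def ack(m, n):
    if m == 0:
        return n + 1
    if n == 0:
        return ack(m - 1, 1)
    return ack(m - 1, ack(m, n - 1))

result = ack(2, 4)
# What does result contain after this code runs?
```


ack(2, 4)
= ack(1, ack(2, 3))
First compute ack(2, 3) = 9
= ack(1, 9)
= 11


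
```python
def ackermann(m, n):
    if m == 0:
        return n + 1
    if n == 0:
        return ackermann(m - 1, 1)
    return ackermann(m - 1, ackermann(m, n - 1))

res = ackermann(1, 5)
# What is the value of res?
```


ackermann(1, 5)
= ackermann(0, ackermann(1, 4))
First compute ackermann(1, 4) = 6
= ackermann(0, 6)
= 7


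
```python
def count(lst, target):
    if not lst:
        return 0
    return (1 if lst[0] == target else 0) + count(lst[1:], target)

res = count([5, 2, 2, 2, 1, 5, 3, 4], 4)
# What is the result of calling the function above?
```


count([5, 2, 2, 2, 1, 5, 3, 4], 4)
lst[0]=5 != 4: 0 + count([2, 2, 2, 1, 5, 3, 4], 4)
lst[0]=2 != 4: 0 + count([2, 2, 1, 5, 3, 4], 4)
lst[0]=2 != 4: 0 + count([2, 1, 5, 3, 4], 4)
lst[0]=2 != 4: 0 + count([1, 5, 3, 4], 4)
lst[0]=1 != 4: 0 + count([5, 3, 4], 4)
lst[0]=5 != 4: 0 + count([3, 4], 4)
lst[0]=3 != 4: 0 + count([4], 4)
lst[0]=4 == 4: 1 + count([], 4)
= 1


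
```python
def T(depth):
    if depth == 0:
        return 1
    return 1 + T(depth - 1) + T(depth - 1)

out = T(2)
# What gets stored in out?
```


T(2)
= 1 + T(1) + T(1)
= 1 + 2 * T(1)
T(k) = 2^(k+1) - 1
T(0) = 1
T(1) = 3
T(2) = 7
T(2) = 2^3 - 1 = 7


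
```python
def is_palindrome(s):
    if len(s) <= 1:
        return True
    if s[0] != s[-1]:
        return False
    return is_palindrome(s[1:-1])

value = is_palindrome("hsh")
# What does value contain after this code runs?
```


is_palindrome("hsh")
"hsh": s[0]='h' == s[-1]='h' -> is_palindrome("s")
"s": len <= 1 -> True
= True


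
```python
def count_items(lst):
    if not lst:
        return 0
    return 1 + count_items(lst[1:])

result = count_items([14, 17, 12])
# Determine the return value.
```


count_items([14, 17, 12])
= 1 + count_items([17, 12])
= 1 + 1 + count_items([12])
= 1 + 1 + 1 + count_items([])
= 1 + 1 + 1 + 0
= 3


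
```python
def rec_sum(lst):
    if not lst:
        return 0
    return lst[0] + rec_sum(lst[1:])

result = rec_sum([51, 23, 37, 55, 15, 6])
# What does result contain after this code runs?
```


rec_sum([51, 23, 37, 55, 15, 6])
= 51 + rec_sum([23, 37, 55, 15, 6])
= 51 + 23 + rec_sum([37, 55, 15, 6])
= 51 + 23 + 37 + rec_sum([55, 15, 6])
= 51 + 23 + 37 + 55 + rec_sum([15, 6])
= 51 + 23 + 37 + 55 + 15 + rec_sum([6])
= 51 + 23 + 37 + 55 + 15 + 6 + rec_sum([])
= 51 + 23 + 37 + 55 + 15 + 6 + 0
= 187


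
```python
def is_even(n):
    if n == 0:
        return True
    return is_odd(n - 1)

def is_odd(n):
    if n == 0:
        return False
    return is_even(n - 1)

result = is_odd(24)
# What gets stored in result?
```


is_odd(24)
= is_even(23)
= is_odd(22)
= is_even(21)
= is_odd(20)
= is_even(19)
= is_odd(18)
= is_even(17)
= is_odd(16)
= is_even(15)
= is_odd(14)
= is_even(13)
= is_odd(12)
= is_even(11)
= is_odd(10)
= is_even(9)
= is_odd(8)
= is_even(7)
= is_odd(6)
= is_even(5)
= is_odd(4)
= is_even(3)
= is_odd(2)
= is_even(1)
= is_odd(0)
n == 0: return False
= False


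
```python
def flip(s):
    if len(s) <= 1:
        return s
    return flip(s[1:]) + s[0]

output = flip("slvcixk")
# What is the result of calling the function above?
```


flip("slvcixk")
= flip("lvcixk") + "s"
= flip("vcixk") + "l" + "s"
= flip("cixk") + "v" + "l" + "s"
= flip("ixk") + "c" + "v" + "l" + "s"
= flip("xk") + "i" + "c" + "v" + "l" + "s"
= flip("k") + "x" + "i" + "c" + "v" + "l" + "s"
= "k" + "x" + "i" + "c" + "v" + "l" + "s"
= "kxicvls"


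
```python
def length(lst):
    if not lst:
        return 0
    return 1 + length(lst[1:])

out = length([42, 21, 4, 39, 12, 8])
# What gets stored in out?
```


length([42, 21, 4, 39, 12, 8])
= 1 + length([21, 4, 39, 12, 8])
= 1 + 1 + length([4, 39, 12, 8])
= 1 + 1 + 1 + length([39, 12, 8])
= 1 + 1 + 1 + 1 + length([12, 8])
= 1 + 1 + 1 + 1 + 1 + length([8])
= 1 + 1 + 1 + 1 + 1 + 1 + length([])
= 1 + 1 + 1 + 1 + 1 + 1 + 0
= 6


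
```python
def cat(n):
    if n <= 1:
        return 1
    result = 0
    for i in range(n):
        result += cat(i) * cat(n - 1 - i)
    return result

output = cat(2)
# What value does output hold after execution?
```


cat(2)
= sum of cat(i) * cat(2-1-i) for i in 0..1
  cat(0)*cat(1) = 1*1 = 1
  cat(1)*cat(0) = 1*1 = 1
= 1 + 1
= 2


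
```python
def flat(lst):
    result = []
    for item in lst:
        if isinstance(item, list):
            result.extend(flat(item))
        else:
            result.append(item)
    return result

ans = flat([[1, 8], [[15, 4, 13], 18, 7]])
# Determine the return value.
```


flat([[1, 8], [[15, 4, 13], 18, 7]])
Processing each element:
  [1, 8] is a list -> flat recursively -> [1, 8]
  [[15, 4, 13], 18, 7] is a list -> flat recursively -> [15, 4, 13, 18, 7]
= [1, 8, 15, 4, 13, 18, 7]


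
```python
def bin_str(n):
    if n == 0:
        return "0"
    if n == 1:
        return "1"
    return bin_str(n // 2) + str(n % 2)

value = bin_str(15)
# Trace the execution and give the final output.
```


bin_str(15)
= bin_str(7) + "1"
= bin_str(3) + "1" + "1"
= bin_str(1) + "1" + "1" + "1"
= "1" + "1" + "1" + "1"
= "1111"


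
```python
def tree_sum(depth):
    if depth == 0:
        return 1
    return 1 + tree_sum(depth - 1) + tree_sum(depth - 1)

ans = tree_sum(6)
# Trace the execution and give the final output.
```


tree_sum(6)
= 1 + tree_sum(5) + tree_sum(5)
= 1 + 2 * tree_sum(5)
tree_sum(k) = 2^(k+1) - 1
tree_sum(0) = 1
tree_sum(1) = 3
tree_sum(2) = 7
tree_sum(3) = 15
tree_sum(4) = 31
tree_sum(6) = 2^7 - 1 = 127


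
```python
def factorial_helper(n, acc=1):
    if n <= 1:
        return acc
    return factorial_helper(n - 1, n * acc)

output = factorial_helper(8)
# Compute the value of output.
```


factorial_helper(8, 1)
= factorial_helper(7, 8 * 1) = factorial_helper(7, 8)
= factorial_helper(6, 7 * 8) = factorial_helper(6, 56)
= factorial_helper(5, 6 * 56) = factorial_helper(5, 336)
= factorial_helper(4, 5 * 336) = factorial_helper(4, 1680)
= factorial_helper(3, 4 * 1680) = factorial_helper(3, 6720)
= factorial_helper(2, 3 * 6720) = factorial_helper(2, 20160)
= factorial_helper(1, 2 * 20160) = factorial_helper(1, 40320)
n <= 1, return acc = 40320


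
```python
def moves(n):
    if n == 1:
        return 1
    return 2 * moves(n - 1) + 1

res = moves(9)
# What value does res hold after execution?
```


moves(9)
= 2 * moves(8) + 1
= 2 * (2 * moves(7) + 1) + 1
= 2 * (2 * (2 * moves(6) + 1) + 1) + 1
= 2 * (2 * (2 * (2 * moves(5) + 1) + 1) + 1) + 1
= 2 * (2 * (2 * (2 * (2 * moves(4) + 1) + 1) + 1) + 1) + 1
= 2 * (2 * (2 * (2 * (2 * (2 * moves(3) + 1) + 1) + 1) + 1) + 1) + 1
= 2 * (2 * (2 * (2 * (2 * (2 * (2 * moves(2) + 1) + 1) + 1) + 1) + 1) + 1) + 1
= 2 * (2 * (2 * (2 * (2 * (2 * (2 * (2 * moves(1) + 1) + 1) + 1) + 1) + 1) + 1) + 1) + 1
Now compute bottom-up:
moves(1) = 1
moves(2) = 2 * 1 + 1 = 3
moves(3) = 2 * 3 + 1 = 7
moves(4) = 2 * 7 + 1 = 15
moves(5) = 2 * 15 + 1 = 31
moves(6) = 2 * 31 + 1 = 63
moves(7) = 2 * 63 + 1 = 127
moves(8) = 2 * 127 + 1 = 255
moves(9) = 2 * 255 + 1 = 511
= 511
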